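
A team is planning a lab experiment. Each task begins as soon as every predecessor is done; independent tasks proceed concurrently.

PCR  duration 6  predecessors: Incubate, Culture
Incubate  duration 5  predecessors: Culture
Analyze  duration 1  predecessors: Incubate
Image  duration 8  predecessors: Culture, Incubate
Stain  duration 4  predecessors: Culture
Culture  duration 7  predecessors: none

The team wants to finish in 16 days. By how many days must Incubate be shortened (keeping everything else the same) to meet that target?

Current finish: 20 days; target: 16.
Incubate is on every critical path, so each day cut from Incubate cuts the finish by one (this holds down to a finish of 16).
Need 20 − 16 = 4 days off Incubate → Incubate becomes 1 day, finish becomes 16.

4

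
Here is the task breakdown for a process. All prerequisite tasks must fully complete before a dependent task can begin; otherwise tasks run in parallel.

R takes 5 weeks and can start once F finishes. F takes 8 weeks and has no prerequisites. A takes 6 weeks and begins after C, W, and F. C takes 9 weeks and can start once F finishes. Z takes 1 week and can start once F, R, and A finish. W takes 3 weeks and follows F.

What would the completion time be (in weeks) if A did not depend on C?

18

With the dependency in place, F→C→A→Z = 8+9+6+1 = 24 sets the finish at 24 weeks.
Without C→A, A's earliest start moves from 17 to 11.
New critical path: F→W→A→Z = 8+3+6+1 = 18 ⇒ 18 weeks.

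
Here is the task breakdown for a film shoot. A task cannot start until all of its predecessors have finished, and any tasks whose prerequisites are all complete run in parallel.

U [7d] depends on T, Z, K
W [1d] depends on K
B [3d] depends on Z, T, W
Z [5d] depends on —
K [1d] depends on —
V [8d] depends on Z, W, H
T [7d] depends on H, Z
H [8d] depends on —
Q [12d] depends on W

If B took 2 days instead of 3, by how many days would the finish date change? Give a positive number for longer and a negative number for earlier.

The binding path is H→T→U = 8+7+7 = 22; finish at 22 days.
The longest path through B is only 18 days, so B has float 4.
No other chain overtakes it, so the finish is 22 days.
Change in finish: 22 − 22 = +0 days.

0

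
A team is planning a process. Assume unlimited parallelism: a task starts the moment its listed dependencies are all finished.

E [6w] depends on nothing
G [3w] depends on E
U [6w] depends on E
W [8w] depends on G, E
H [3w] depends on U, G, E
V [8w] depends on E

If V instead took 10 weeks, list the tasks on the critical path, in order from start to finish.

Critical path before the change: E→G→W = 6+3+8 = 17 giving 17 weeks.
V has 3 weeks of float (longest path through it is 14).
That remains the longest chain; total 17 weeks.

E, G, W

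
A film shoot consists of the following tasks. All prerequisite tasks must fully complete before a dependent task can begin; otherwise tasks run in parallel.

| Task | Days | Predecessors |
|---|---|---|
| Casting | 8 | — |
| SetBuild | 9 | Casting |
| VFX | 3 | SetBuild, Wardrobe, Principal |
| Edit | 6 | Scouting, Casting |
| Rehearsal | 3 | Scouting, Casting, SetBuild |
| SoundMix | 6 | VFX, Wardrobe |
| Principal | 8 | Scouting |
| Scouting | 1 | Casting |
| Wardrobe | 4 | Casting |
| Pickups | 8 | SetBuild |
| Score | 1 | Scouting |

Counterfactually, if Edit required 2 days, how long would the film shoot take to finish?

As given, the longest chain is Casting→Scouting→Principal→VFX→SoundMix = 8+1+8+3+6 = 26, so the finish is 26 days.
The longest path through Edit is only 15 days, so Edit has float 11.
No other chain overtakes it, so the finish is 26 days.

26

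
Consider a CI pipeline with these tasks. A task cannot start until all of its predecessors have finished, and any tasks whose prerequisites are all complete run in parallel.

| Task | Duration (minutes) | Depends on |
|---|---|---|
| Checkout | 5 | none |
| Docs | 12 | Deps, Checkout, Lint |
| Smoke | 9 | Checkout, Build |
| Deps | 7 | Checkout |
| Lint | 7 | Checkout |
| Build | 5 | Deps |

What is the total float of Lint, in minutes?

2

Checkout→Deps→Build→Smoke = 5+7+5+9 = 26 sets the makespan at 26 minutes.
Longest path through Lint: 24 minutes (earliest finish 12, latest finish 14).
So Lint can slip 14 − 12 = 2 minutes.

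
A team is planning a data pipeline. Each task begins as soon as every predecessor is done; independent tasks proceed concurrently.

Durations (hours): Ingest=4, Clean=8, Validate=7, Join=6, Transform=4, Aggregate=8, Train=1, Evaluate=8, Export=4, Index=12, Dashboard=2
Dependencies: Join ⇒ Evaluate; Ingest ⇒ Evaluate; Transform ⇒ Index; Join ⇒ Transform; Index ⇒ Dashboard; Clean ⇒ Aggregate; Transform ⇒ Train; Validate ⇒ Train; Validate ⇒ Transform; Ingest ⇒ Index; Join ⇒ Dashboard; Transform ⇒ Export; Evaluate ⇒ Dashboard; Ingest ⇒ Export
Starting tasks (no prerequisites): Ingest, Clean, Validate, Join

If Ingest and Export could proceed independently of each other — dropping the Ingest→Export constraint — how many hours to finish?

Original critical path: Validate→Transform→Index→Dashboard = 7+4+12+2 = 25 ⇒ 25 hours.
Dropping Ingest→Export doesn't change Export's earliest start (11); another predecessor still binds.
After: Validate→Transform→Index→Dashboard = 7+4+12+2 = 25 → 25 hours.

25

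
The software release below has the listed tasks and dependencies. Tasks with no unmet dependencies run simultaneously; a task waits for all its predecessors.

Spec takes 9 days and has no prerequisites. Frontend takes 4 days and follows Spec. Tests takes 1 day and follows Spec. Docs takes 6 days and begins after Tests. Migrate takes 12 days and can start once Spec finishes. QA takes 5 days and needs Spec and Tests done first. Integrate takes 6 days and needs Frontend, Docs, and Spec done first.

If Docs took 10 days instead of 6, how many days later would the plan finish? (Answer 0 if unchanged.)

As given, the longest chain is Spec→Tests→Docs→Integrate = 9+1+6+6 = 22, so the finish is 22 days.
Since Docs is critical, the +4 change carries straight to that chain (now 26 days).
That remains the longest chain; total 26 days.
Change in finish: 26 − 22 = +4 days.

4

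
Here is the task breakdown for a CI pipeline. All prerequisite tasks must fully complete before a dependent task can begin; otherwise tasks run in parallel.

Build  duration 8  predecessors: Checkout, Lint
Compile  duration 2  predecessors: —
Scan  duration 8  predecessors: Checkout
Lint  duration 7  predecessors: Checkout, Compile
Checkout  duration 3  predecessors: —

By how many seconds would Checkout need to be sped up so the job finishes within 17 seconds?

1

Current finish: 18 seconds; target: 17.
Checkout is on every critical path, so each second cut from Checkout cuts the finish by one (this holds down to a finish of 17).
Need 18 − 17 = 1 second off Checkout → Checkout becomes 2 seconds, finish becomes 17.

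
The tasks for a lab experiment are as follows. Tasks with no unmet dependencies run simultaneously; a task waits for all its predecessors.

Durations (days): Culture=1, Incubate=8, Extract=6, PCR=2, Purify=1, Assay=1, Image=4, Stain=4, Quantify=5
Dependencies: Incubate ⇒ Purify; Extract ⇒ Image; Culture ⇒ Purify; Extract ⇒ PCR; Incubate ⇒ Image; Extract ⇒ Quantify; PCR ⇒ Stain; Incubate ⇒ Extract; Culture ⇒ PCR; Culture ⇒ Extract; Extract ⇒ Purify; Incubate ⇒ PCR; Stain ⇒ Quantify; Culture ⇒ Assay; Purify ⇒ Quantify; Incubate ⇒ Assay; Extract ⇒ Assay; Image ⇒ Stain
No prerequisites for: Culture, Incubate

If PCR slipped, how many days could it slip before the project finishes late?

2

Critical path: Incubate→Extract→Image→Stain→Quantify = 8+6+4+4+5 = 27, so the finish is 27 days.
PCR finishes as early as 16 and must finish by 18.
So PCR can slip 18 − 16 = 2 days.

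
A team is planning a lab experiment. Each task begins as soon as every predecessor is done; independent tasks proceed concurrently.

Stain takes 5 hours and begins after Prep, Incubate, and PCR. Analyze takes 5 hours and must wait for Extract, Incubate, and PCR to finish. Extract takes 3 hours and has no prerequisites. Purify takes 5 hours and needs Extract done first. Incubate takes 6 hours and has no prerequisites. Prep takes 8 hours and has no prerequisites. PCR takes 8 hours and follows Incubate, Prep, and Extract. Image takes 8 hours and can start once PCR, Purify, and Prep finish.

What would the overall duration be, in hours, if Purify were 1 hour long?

Baseline: Prep→PCR→Image = 8+8+8 = 24 → 24 hours.
The longest path through Purify is only 16 hours, so Purify has float 8.
No other chain overtakes it, so the finish is 24 hours.

24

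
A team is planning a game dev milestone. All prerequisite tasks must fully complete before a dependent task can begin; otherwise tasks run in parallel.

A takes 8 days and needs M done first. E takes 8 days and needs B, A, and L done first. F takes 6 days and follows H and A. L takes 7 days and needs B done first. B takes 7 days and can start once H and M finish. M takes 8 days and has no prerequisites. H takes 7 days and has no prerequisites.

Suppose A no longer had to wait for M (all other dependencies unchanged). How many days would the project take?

30

Before: longest chain M→B→L→E = 8+7+7+8 = 30, finish 30.
Without M→A, A's earliest start moves from 8 to 0.
After: M→B→L→E = 8+7+7+8 = 30 → 30 days.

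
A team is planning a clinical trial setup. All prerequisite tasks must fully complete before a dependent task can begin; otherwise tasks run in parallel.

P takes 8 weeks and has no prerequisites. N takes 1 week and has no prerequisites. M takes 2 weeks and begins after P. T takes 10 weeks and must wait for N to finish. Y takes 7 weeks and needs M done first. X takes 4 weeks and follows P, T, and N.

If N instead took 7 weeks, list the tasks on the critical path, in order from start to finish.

N, T, X

Baseline: P→M→Y = 8+2+7 = 17 → 17 weeks.
N is off the critical path — its longest chain is 15 weeks, giving 2 of slack.
Now N→T→X = 7+10+4 = 21 is longest, so the finish becomes 21 weeks.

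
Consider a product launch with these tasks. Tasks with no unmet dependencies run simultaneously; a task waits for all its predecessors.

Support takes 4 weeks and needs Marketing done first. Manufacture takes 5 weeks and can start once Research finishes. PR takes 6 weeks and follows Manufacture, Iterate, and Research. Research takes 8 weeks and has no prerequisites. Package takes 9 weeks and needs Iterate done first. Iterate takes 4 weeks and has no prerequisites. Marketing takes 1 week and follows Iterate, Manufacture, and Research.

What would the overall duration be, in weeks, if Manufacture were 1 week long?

15

The binding path is Research→Manufacture→PR = 8+5+6 = 19; finish at 19 weeks.
Manufacture is on the critical path; changing it to 1 makes that path 15 weeks.
That remains the longest chain; total 15 weeks.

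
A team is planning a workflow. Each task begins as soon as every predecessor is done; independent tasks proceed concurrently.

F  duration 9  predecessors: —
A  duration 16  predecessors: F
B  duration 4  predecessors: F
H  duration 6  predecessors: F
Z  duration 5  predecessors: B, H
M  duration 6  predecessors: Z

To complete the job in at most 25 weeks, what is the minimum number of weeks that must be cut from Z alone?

Current finish: 26 weeks; target: 25.
Z is on every critical path, so each week cut from Z cuts the finish by one (this holds down to a finish of 25).
Need 26 − 25 = 1 week off Z → Z becomes 4 weeks, finish becomes 25.

1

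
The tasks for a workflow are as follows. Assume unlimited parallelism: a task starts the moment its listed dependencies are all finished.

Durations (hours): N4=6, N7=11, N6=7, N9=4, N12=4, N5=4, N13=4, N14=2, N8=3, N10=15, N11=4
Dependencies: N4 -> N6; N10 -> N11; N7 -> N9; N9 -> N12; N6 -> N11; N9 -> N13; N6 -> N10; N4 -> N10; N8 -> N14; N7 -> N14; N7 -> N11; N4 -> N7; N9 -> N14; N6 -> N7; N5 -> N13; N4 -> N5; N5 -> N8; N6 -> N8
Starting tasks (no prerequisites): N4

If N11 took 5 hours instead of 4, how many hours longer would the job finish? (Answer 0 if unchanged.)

1

The binding path is N4→N6→N10→N11 = 6+7+15+4 = 32; finish at 32 hours.
Since N11 is critical, the +1 change carries straight to that chain (now 33 hours).
The critical path is still N4→N6→N10→N11; finish is now 33 hours.
Change in finish: 33 − 32 = +1 hours.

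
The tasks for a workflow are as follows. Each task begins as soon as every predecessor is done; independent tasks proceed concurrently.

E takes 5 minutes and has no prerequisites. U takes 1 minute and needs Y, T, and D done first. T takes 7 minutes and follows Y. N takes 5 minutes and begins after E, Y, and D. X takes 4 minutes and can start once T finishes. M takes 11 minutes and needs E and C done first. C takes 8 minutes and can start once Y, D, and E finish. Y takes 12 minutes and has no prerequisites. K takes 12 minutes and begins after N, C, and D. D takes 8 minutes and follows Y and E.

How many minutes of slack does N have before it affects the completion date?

3

The longest chain is Y→D→C→K = 12+8+8+12 = 40; overall finish 40 minutes.
The longest chain containing N totals 37 minutes.
Float = 40 − 37 = 3.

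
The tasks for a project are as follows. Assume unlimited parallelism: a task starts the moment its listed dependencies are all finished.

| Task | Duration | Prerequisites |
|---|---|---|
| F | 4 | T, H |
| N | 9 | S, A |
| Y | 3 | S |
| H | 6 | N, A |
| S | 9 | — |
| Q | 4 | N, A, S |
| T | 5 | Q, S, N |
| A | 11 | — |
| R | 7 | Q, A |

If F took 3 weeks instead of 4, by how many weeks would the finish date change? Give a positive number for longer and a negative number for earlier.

-1

The binding path is A→N→Q→T→F = 11+9+4+5+4 = 33; finish at 33 weeks.
F is on the critical path; changing it to 3 makes that path 32 weeks.
No other chain overtakes it, so the finish is 32 weeks.
Change in finish: 32 − 33 = -1 weeks.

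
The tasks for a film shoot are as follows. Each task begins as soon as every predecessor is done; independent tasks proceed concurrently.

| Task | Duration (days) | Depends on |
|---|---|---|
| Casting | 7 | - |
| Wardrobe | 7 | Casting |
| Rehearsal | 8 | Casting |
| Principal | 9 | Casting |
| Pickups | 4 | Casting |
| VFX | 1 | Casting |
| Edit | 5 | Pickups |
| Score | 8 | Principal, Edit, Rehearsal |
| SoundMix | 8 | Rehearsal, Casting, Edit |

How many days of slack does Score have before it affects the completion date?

Critical path: Casting→Principal→Score = 7+9+8 = 24, so the finish is 24 days.
Longest path through Score: 24 days (earliest finish 24, latest finish 24).
Float = 24 − 24 = 0.

0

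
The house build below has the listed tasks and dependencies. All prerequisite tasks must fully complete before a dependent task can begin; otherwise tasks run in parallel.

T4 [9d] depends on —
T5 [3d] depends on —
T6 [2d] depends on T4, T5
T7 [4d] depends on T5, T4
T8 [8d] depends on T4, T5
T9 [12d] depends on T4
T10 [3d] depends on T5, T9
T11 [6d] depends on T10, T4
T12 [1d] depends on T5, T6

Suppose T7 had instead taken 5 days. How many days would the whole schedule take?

Critical path before the change: T4→T9→T10→T11 = 9+12+3+6 = 30 giving 30 days.
The longest path through T7 is only 13 days, so T7 has float 17.
The critical path is still T4→T9→T10→T11; finish is now 30 days.

30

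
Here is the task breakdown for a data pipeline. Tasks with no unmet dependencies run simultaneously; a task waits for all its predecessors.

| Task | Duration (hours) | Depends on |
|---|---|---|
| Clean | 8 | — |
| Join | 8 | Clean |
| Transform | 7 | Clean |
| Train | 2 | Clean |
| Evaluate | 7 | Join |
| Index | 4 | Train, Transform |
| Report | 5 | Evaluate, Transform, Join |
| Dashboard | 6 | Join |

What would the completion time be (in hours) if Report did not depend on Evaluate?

With the dependency in place, Clean→Join→Evaluate→Report = 8+8+7+5 = 28 sets the finish at 28 hours.
Without Evaluate→Report, Report's earliest start moves from 23 to 16.
After: Clean→Join→Evaluate = 8+8+7 = 23 → 23 hours.

23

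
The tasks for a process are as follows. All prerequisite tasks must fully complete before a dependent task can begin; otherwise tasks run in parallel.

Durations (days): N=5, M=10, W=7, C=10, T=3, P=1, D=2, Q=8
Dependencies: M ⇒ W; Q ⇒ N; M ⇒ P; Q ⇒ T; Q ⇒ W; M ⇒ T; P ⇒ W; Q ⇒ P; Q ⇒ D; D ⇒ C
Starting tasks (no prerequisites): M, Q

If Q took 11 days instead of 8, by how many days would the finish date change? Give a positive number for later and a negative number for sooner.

3

Actual critical path: Q→D→C = 8+2+10 = 20 ⇒ 20 days.
Q is on the critical path; changing it to 11 makes that path 23 days.
The critical path is still Q→D→C; finish is now 23 days.
Change in finish: 23 − 20 = +3 days.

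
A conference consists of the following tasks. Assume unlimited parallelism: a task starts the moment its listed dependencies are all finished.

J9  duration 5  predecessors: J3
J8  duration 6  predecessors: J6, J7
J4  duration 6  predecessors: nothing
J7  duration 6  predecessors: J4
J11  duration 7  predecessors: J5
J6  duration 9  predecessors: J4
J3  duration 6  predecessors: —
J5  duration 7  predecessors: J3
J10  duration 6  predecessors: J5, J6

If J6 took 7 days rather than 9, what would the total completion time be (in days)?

20

The binding path is J4→J6→J8 = 6+9+6 = 21; finish at 21 days.
Since J6 is critical, the -2 change carries straight to that chain (now 19 days).
Now J3→J5→J11 = 6+7+7 = 20 is longest, so the finish becomes 20 days.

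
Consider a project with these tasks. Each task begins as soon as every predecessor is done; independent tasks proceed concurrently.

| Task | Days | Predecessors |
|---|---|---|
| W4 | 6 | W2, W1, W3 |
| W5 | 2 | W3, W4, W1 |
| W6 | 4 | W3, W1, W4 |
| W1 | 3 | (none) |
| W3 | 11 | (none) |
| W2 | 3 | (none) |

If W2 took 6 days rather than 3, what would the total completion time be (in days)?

21

Critical path before the change: W3→W4→W6 = 11+6+4 = 21 giving 21 days.
The longest path through W2 is only 13 days, so W2 has float 8.
That remains the longest chain; total 21 days.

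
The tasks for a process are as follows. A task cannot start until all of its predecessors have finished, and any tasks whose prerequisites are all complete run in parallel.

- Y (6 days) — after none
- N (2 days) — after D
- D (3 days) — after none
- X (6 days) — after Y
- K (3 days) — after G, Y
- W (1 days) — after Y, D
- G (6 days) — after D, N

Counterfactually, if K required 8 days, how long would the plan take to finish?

19

Critical path before the change: D→N→G→K = 3+2+6+3 = 14 giving 14 days.
K is on the critical path; changing it to 8 makes that path 19 days.
The critical path is still D→N→G→K; finish is now 19 days.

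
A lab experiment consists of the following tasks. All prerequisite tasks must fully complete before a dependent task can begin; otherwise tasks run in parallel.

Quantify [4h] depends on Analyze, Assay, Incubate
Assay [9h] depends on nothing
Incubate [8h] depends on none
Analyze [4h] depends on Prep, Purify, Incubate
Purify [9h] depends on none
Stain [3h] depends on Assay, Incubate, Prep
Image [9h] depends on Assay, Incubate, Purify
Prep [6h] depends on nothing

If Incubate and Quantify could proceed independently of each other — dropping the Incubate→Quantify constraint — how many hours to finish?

18

With the dependency in place, Purify→Image = 9+9 = 18 sets the finish at 18 hours.
Dropping Incubate→Quantify doesn't change Quantify's earliest start (13); another predecessor still binds.
New critical path: Purify→Image = 9+9 = 18 ⇒ 18 hours.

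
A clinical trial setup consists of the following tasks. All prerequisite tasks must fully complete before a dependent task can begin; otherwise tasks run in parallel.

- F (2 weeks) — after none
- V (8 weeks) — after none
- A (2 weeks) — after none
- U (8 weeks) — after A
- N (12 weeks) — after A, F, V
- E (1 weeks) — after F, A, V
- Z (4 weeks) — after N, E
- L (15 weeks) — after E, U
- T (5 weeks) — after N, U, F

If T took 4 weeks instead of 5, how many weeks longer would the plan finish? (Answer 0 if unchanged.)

0

The binding path is V→N→T = 8+12+5 = 25; finish at 25 weeks.
T lies on that path, so at 4 weeks the path becomes 24 weeks.
New critical path: A→U→L = 2+8+15 = 25 ⇒ 25 weeks.
Change in finish: 25 − 25 = +0 weeks.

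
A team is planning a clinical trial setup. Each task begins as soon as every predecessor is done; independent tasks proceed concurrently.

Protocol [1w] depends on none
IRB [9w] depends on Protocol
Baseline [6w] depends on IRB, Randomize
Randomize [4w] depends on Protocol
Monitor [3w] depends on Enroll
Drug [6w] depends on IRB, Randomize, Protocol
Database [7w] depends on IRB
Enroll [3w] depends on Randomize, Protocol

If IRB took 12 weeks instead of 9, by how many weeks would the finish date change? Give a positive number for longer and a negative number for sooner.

3

The binding path is Protocol→IRB→Database = 1+9+7 = 17; finish at 17 weeks.
Since IRB is critical, the +3 change carries straight to that chain (now 20 weeks).
No other chain overtakes it, so the finish is 20 weeks.
Change in finish: 20 − 17 = +3 weeks.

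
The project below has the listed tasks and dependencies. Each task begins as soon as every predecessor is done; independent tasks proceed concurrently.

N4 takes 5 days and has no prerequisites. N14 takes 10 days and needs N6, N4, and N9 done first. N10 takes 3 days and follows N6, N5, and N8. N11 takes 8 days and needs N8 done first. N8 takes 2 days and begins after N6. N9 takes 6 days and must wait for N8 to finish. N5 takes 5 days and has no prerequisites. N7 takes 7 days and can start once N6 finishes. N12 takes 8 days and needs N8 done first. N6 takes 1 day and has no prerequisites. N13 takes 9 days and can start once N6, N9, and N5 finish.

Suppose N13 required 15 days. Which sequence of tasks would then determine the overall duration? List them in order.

As given, the longest chain is N6→N8→N9→N14 = 1+2+6+10 = 19, so the finish is 19 days.
The longest path through N13 is only 18 days, so N13 has float 1.
The binding chain switches to N6→N8→N9→N13 = 1+2+6+15 = 24; finish 24 days.

N6, N8, N9, N13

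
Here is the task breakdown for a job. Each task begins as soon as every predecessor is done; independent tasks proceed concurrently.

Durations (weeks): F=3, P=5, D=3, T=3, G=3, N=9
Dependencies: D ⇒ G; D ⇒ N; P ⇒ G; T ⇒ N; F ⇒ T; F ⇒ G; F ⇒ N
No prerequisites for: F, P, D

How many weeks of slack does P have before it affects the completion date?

7

The longest chain is F→T→N = 3+3+9 = 15; overall finish 15 weeks.
The longest chain containing P totals 8 weeks.
So P can slip 12 − 5 = 7 weeks.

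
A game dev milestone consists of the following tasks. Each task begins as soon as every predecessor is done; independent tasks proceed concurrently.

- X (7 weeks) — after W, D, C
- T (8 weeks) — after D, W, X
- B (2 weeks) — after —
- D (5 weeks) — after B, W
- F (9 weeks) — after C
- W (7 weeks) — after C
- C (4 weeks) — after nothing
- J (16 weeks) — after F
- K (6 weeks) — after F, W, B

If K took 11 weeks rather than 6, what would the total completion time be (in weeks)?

31

The binding path is C→W→D→X→T = 4+7+5+7+8 = 31; finish at 31 weeks.
The longest path through K is only 19 weeks, so K has float 12.
The critical path is still C→W→D→X→T; finish is now 31 weeks.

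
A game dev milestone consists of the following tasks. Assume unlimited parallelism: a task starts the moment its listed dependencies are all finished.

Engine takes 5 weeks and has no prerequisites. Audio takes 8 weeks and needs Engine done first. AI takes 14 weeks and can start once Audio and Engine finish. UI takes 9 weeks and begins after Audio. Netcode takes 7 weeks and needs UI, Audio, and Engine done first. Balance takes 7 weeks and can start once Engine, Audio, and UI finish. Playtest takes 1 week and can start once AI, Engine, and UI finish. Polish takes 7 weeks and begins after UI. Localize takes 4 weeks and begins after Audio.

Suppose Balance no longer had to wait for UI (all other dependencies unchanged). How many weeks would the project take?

29

Original critical path: Engine→Audio→UI→Netcode = 5+8+9+7 = 29 ⇒ 29 weeks.
Without UI→Balance, Balance's earliest start moves from 22 to 13.
New critical path: Engine→Audio→UI→Netcode = 5+8+9+7 = 29 ⇒ 29 weeks.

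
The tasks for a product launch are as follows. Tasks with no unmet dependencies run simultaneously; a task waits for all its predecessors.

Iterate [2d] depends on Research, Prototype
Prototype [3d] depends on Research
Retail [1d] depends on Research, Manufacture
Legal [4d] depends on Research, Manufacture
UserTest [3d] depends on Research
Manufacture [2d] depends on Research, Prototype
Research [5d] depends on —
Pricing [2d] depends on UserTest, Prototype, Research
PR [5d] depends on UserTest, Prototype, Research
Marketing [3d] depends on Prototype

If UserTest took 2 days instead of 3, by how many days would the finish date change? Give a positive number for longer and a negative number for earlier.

0

Critical path before the change: Research→Prototype→Manufacture→Legal = 5+3+2+4 = 14 giving 14 days.
The longest path through UserTest is only 13 days, so UserTest has float 1.
No other chain overtakes it, so the finish is 14 days.
Change in finish: 14 − 14 = +0 days.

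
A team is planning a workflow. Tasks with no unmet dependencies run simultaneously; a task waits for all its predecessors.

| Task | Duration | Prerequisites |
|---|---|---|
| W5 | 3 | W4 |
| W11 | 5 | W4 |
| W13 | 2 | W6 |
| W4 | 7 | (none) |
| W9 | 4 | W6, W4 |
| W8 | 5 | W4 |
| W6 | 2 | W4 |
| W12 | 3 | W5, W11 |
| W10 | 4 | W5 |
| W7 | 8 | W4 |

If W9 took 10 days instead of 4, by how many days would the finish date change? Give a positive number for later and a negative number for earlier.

Baseline: W4→W7 = 7+8 = 15 → 15 days.
W9 is off the critical path — its longest chain is 13 days, giving 2 of slack.
The binding chain switches to W4→W6→W9 = 7+2+10 = 19; finish 19 days.
Change in finish: 19 − 15 = +4 days.

4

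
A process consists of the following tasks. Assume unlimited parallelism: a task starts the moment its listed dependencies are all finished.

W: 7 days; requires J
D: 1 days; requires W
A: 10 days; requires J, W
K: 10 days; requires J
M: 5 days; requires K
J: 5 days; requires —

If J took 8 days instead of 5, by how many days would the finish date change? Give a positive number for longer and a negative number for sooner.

3

Critical path before the change: J→W→A = 5+7+10 = 22 giving 22 days.
Since J is critical, the +3 change carries straight to that chain (now 25 days).
No other chain overtakes it, so the finish is 25 days.
Change in finish: 25 − 22 = +3 days.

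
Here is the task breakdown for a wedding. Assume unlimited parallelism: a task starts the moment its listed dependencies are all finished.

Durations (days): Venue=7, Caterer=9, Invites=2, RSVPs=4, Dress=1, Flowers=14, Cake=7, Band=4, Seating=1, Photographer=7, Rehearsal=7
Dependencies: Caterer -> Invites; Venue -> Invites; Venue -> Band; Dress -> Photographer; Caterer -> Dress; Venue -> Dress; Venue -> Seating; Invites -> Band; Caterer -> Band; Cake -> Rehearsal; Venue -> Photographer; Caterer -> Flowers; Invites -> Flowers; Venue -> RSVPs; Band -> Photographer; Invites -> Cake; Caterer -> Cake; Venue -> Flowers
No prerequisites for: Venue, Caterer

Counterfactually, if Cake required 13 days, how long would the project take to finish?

The binding path is Caterer→Invites→Cake→Rehearsal = 9+2+7+7 = 25; finish at 25 days.
Cake lies on that path, so at 13 days the path becomes 31 days.
No other chain overtakes it, so the finish is 31 days.

31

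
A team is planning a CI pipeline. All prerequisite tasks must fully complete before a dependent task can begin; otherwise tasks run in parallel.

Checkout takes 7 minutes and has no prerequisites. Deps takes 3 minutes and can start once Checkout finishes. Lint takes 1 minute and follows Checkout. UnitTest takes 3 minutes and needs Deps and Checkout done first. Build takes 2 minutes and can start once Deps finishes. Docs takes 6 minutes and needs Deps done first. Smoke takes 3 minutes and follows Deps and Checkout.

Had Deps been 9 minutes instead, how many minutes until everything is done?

Actual critical path: Checkout→Deps→Docs = 7+3+6 = 16 ⇒ 16 minutes.
Deps is on the critical path; changing it to 9 makes that path 22 minutes.
No other chain overtakes it, so the finish is 22 minutes.

22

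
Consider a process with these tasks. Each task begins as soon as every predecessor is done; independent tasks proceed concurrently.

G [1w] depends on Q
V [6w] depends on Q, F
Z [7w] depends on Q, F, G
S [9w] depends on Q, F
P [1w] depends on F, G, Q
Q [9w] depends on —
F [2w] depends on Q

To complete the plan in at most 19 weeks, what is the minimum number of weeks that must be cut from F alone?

1

Current finish: 20 weeks; target: 19.
F is on every critical path, so each week cut from F cuts the finish by one (this holds down to a finish of 19).
Need 20 − 19 = 1 week off F → F becomes 1 week, finish becomes 19.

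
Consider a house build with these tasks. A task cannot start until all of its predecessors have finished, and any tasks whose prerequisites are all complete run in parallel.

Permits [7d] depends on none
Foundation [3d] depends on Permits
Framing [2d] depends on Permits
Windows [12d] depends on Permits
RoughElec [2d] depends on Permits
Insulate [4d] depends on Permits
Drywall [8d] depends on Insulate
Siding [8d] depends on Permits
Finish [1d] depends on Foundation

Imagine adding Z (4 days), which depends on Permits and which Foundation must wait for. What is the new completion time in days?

Originally the schedule takes 19 days.
With Z inserted, Foundation now waits for max(Permits, Z).
New critical path: Permits→Windows = 7+12 = 19 ⇒ 19 days.

19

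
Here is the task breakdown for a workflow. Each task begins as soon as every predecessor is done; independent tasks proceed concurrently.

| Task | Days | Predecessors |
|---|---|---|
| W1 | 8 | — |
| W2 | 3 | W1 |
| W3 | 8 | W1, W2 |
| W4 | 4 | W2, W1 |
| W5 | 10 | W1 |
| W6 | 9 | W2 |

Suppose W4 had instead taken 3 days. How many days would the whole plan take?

The binding path is W1→W2→W6 = 8+3+9 = 20; finish at 20 days.
W4 has 5 days of float (longest path through it is 15).
The critical path is still W1→W2→W6; finish is now 20 days.

20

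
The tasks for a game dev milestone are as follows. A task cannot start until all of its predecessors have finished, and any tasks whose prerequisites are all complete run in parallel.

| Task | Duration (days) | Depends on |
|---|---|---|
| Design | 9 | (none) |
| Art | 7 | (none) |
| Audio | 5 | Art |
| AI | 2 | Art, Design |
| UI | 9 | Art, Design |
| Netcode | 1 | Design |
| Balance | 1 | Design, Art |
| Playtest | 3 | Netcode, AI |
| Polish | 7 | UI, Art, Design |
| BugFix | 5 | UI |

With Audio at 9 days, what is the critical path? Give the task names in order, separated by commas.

Design, UI, Polish

Critical path before the change: Design→UI→Polish = 9+9+7 = 25 giving 25 days.
The longest path through Audio is only 12 days, so Audio has float 13.
The critical path is still Design→UI→Polish; finish is now 25 days.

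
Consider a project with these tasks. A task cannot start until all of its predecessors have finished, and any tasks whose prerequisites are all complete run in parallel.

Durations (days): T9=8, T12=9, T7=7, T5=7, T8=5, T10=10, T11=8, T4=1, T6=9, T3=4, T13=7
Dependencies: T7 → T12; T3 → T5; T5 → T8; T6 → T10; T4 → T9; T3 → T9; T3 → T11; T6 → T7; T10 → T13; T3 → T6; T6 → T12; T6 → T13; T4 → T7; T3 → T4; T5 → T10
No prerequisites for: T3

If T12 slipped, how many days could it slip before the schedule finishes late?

1

The longest chain is T3→T6→T10→T13 = 4+9+10+7 = 30; overall finish 30 days.
Longest path through T12: 29 days (earliest finish 29, latest finish 30).
So T12 can slip 30 − 29 = 1 day.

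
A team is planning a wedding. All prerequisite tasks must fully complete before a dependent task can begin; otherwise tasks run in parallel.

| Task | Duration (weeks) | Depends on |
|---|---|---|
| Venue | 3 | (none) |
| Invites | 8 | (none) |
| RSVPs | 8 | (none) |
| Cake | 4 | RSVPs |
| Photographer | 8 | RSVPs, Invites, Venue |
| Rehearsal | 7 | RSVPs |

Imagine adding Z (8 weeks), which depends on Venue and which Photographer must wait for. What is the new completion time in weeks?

Originally the project takes 16 weeks.
With Z inserted, Photographer now waits for max(RSVPs, Invites, Venue, Z).
New critical path: Venue→Z→Photographer = 3+8+8 = 19 ⇒ 19 weeks.

19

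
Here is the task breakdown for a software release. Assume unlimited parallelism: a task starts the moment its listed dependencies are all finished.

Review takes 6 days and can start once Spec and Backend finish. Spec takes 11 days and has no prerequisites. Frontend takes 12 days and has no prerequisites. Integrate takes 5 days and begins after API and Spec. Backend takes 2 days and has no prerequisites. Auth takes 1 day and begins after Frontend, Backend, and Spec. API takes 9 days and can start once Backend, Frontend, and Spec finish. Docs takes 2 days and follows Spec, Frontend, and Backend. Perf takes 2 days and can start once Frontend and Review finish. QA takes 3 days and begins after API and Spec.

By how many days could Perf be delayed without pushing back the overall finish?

7

Frontend→API→Integrate = 12+9+5 = 26 sets the makespan at 26 days.
Longest path through Perf: 19 days (earliest finish 19, latest finish 26).
Slack of Perf = 24 − 17 = 7 days.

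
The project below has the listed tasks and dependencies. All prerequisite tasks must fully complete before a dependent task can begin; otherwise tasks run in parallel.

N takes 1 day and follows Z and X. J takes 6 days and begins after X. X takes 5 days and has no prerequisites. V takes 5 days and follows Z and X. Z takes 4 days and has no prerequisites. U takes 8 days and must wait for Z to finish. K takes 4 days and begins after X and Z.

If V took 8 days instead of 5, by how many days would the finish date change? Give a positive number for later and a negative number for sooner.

Actual critical path: Z→U = 4+8 = 12 ⇒ 12 days.
V is off the critical path — its longest chain is 10 days, giving 2 of slack.
New critical path: X→V = 5+8 = 13 ⇒ 13 days.
Change in finish: 13 − 12 = +1 days.

1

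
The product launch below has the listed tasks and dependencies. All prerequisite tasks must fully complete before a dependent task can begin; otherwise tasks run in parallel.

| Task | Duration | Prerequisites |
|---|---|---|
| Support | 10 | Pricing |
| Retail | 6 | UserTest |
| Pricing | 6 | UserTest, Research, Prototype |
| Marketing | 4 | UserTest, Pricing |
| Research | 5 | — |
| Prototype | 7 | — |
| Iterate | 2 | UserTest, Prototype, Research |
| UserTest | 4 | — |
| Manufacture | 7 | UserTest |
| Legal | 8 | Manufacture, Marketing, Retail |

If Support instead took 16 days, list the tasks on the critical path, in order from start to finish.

Prototype, Pricing, Support

Baseline: Prototype→Pricing→Marketing→Legal = 7+6+4+8 = 25 → 25 days.
The longest path through Support is only 23 days, so Support has float 2.
The binding chain switches to Prototype→Pricing→Support = 7+6+16 = 29; finish 29 days.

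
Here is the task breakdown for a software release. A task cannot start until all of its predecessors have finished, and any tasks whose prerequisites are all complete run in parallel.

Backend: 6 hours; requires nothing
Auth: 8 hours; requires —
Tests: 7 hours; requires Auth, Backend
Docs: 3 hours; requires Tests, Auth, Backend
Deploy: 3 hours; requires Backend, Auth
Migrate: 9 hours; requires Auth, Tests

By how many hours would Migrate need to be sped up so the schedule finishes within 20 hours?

Current finish: 24 hours; target: 20.
Migrate is on every critical path, so each hour cut from Migrate cuts the finish by one (this holds down to a finish of 18).
Need 24 − 20 = 4 hours off Migrate → Migrate becomes 5 hours, finish becomes 20.

4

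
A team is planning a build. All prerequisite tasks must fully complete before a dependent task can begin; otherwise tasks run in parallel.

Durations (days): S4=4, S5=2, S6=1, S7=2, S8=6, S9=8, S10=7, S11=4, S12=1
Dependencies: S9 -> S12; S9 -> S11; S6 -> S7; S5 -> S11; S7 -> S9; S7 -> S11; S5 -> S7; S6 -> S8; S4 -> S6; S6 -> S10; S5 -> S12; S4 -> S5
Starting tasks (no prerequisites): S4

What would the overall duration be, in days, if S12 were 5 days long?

21

Baseline: S4→S5→S7→S9→S11 = 4+2+2+8+4 = 20 → 20 days.
S12 is off the critical path — its longest chain is 17 days, giving 3 of slack.
New critical path: S4→S5→S7→S9→S12 = 4+2+2+8+5 = 21 ⇒ 21 days.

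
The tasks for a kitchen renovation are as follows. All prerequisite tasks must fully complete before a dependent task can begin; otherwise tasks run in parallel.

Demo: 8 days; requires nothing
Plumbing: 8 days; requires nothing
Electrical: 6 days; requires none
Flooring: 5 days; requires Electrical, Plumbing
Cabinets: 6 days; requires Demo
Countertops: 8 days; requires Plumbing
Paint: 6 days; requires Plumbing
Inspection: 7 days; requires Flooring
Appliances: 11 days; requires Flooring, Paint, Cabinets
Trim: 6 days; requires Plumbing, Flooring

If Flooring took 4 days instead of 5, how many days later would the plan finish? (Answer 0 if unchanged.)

Actual critical path: Demo→Cabinets→Appliances = 8+6+11 = 25 ⇒ 25 days.
Flooring is off the critical path — its longest chain is 24 days, giving 1 of slack.
No other chain overtakes it, so the finish is 25 days.
Change in finish: 25 − 25 = +0 days.

0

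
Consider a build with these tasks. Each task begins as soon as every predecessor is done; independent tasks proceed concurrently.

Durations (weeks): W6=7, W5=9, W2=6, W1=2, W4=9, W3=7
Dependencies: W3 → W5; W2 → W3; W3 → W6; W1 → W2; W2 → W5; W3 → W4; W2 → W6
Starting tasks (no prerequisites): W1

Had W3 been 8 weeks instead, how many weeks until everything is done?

25

As given, the longest chain is W1→W2→W3→W4 = 2+6+7+9 = 24, so the finish is 24 weeks.
W3 is on the critical path; changing it to 8 makes that path 25 weeks.
No other chain overtakes it, so the finish is 25 weeks.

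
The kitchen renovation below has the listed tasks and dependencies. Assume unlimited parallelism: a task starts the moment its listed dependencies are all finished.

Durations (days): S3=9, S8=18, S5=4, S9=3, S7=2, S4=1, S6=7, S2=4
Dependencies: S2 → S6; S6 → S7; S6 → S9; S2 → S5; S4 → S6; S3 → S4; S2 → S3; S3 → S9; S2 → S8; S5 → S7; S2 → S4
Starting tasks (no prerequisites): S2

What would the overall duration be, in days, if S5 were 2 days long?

24

Critical path before the change: S2→S3→S4→S6→S9 = 4+9+1+7+3 = 24 giving 24 days.
The longest path through S5 is only 10 days, so S5 has float 14.
The critical path is still S2→S3→S4→S6→S9; finish is now 24 days.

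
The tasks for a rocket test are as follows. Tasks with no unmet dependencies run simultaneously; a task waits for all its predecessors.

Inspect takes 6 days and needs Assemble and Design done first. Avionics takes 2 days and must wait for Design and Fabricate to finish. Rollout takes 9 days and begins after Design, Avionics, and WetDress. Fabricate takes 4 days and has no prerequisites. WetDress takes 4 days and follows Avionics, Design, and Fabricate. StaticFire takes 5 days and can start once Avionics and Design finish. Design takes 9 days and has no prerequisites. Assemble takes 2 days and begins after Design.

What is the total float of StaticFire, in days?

The longest chain is Design→Avionics→WetDress→Rollout = 9+2+4+9 = 24; overall finish 24 days.
The longest chain containing StaticFire totals 16 days.
Slack of StaticFire = 19 − 11 = 8 days.

8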